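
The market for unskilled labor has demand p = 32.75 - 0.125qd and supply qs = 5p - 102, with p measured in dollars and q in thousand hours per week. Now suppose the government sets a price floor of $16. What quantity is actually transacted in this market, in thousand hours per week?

38

Rearranging demand gives qd = 262 - 8p. In a free market, 262 - 8p = 5p - 102 gives the equilibrium p* = 28, q* = 38.
Since 16 is below p* = 28, the floor does not bind and the free-market outcome prevails.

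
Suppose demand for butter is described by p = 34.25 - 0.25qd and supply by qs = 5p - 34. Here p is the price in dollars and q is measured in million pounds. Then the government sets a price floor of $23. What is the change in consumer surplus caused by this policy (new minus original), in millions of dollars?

-212

Rearranging demand gives qd = 137 - 4p. Setting quantity demanded equal to quantity supplied, 137 - 4p = 5p - 34, gives p* = 19 and q* = 61.
Since 23 > 19, the floor is binding.
At p = 23: qd = 137 - 4·23 = 45 and qs = 5·23 - 34 = 81.
Consumer surplus without the control is ½ · (34.25 - 19) · 61 = 465.125.
With the floor, consumers buy 45 units at 23, so CS = ½ · (34.25 - 23) · 45 = 253.125.
Change in consumer surplus = 253.125 - 465.125 = -212.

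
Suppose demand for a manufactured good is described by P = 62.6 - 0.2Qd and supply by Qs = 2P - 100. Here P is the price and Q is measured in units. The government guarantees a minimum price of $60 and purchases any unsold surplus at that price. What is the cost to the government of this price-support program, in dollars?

Rearranging demand gives Qd = 313 - 5P. Equilibrium: 313 - 5P = 2P - 100, so 413 = 7P and P* = 59, Q* = 18.
The floor of 60 is above the equilibrium price 59, so it binds.
At P = 60: Qd = 313 - 5·60 = 13 and Qs = 2·60 - 100 = 20.
Surplus = Qs - Qd = 7.
Government expenditure = surplus × support price = 7 × 60 = 420.

420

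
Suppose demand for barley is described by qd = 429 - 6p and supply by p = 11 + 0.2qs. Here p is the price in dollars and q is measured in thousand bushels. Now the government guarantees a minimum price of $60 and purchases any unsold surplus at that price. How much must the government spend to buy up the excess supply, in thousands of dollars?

Rearranging supply gives qs = 5p - 55. In a free market, 429 - 6p = 5p - 55 gives the equilibrium p* = 44, q* = 165.
Since 60 > 44, the floor is binding.
At p = 60: qd = 429 - 6·60 = 69 and qs = 5·60 - 55 = 245.
Surplus = qs - qd = 176.
Government expenditure = surplus × support price = 176 × 60 = 10560.

10560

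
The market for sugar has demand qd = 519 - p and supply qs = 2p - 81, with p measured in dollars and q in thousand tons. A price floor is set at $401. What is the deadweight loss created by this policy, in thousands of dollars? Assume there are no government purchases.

Without the control the market clears where 519 - p = 2p - 81, i.e. p* = 200 and q* = 319.
Because the floor (401) lies above the market-clearing price, it is binding.
At p = 401: qd = 519 - 401 = 118 and qs = 2·401 - 81 = 721.
Quantity traded falls to 118. At q = 118 the demand price is 519 - 118 = 401 and the supply price is (81 + 118)/2 = 99.5.
Deadweight loss = ½ · (401 - 99.5) · (319 - 118) = ½ · 301.5 · 201 = 30300.75.

30300.75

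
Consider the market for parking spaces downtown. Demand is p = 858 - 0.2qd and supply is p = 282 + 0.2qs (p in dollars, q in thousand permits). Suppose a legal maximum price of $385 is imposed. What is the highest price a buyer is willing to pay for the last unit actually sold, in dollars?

Rearranging demand gives qd = 4290 - 5p; rearranging supply gives qs = 5p - 1410. Equilibrium: 4290 - 5p = 5p - 1410, so 5700 = 10p and p* = 570, q* = 1440.
Since 385 < 570, the ceiling is binding.
At p = 385: qd = 4290 - 5·385 = 2365 and qs = 5·385 - 1410 = 515.
Only 515 units reach the market. On the demand curve, the marginal buyer's willingness to pay at q = 515 is (4290 - 515)/5 = 755.

755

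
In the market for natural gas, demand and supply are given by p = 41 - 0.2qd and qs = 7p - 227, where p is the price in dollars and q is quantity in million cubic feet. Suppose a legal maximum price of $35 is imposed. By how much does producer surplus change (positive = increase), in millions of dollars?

-21.5

Rearranging demand gives qd = 205 - 5p. Without the control the market clears where 205 - 5p = 7p - 227, i.e. p* = 36 and q* = 25.
Since 35 < 36, the ceiling is binding.
At p = 35: qd = 205 - 5·35 = 30 and qs = 7·35 - 227 = 18.
Producer surplus without the control is ½ · (36 - 227/7) · 25 = 625/14.
With the ceiling, producers sell 18 units at 35, so PS = ½ · (35 - 227/7) · 18 = 162/7.
Change in producer surplus = 162/7 - 625/14 = -21.5.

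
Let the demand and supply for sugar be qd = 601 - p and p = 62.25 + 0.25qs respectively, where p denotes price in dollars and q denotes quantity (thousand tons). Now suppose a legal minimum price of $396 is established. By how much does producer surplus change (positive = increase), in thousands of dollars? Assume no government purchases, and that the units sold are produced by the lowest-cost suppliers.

Rearranging supply gives qs = 4p - 249. Without the control the market clears where 601 - p = 4p - 249, i.e. p* = 170 and q* = 431.
The floor of 396 is above the equilibrium price 170, so it binds.
At p = 396: qd = 601 - 396 = 205 and qs = 4·396 - 249 = 1335.
Producer surplus without the control is ½ · (170 - 62.25) · 431 = 23220.125.
With the floor, 205 units are sold at 396. The supply price at q = 205 is 113.5, so PS = ½ · [(396 - 62.25) + (396 - 113.5)] · 205 = 63165.625.
Change in producer surplus = 63165.625 - 23220.125 = 39945.5.

39945.5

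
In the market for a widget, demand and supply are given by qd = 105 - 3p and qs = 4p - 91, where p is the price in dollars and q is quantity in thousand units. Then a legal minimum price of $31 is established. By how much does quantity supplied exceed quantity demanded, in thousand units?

In a free market, 105 - 3p = 4p - 91 gives the equilibrium p* = 28, q* = 21.
Because the floor (31) lies above the market-clearing price, it is binding.
At p = 31: qd = 105 - 3·31 = 12 and qs = 4·31 - 91 = 33.
Surplus = qs - qd = 33 - 12 = 21.

21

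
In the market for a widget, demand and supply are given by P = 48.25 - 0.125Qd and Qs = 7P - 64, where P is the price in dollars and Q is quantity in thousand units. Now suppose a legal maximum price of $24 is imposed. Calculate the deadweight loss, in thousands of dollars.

236.25

Rearranging demand gives Qd = 386 - 8P. Equilibrium: 386 - 8P = 7P - 64, so 450 = 15P and P* = 30, Q* = 146.
Because the ceiling (24) lies below the market-clearing price, it is binding.
At P = 24: Qd = 386 - 8·24 = 194 and Qs = 7·24 - 64 = 104.
Quantity traded falls to 104. At Q = 104 the demand price is (386 - 104)/8 = 35.25 and the supply price is (64 + 104)/7 = 24.
Deadweight loss = ½ · (35.25 - 24) · (146 - 104) = ½ · 11.25 · 42 = 236.25.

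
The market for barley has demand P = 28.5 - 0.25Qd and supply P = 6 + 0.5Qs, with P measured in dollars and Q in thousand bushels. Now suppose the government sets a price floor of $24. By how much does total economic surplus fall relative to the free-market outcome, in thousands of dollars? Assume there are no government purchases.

Rearranging demand gives Qd = 114 - 4P; rearranging supply gives Qs = 2P - 12. Setting quantity demanded equal to quantity supplied, 114 - 4P = 2P - 12, gives P* = 21 and Q* = 30.
Because the floor (24) lies above the market-clearing price, it is binding.
At P = 24: Qd = 114 - 4·24 = 18 and Qs = 2·24 - 12 = 36.
Quantity traded falls to 18. At Q = 18 the demand price is (114 - 18)/4 = 24 and the supply price is (12 + 18)/2 = 15.
Deadweight loss = ½ · (24 - 15) · (30 - 18) = ½ · 9 · 12 = 54.

54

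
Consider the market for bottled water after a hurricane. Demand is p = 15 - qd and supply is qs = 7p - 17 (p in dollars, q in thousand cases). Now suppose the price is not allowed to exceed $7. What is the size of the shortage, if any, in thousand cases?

0

Rearranging demand gives qd = 15 - p. Equilibrium: 15 - p = 7p - 17, so 32 = 8p and p* = 4, q* = 11.
The ceiling of 7 is above the equilibrium price 4, so it is not binding; the market clears at p* = 4, q* = 11.
Since the control does not bind, there is no shortage.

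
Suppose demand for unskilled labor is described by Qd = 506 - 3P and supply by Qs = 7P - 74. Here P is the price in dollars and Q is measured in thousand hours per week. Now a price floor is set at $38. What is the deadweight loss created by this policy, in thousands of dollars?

0

Equilibrium: 506 - 3P = 7P - 74, so 580 = 10P and P* = 58, Q* = 332.
Since 38 is below P* = 58, the floor does not bind and the free-market outcome prevails.
Since the control does not bind, no trades are prevented and deadweight loss is zero.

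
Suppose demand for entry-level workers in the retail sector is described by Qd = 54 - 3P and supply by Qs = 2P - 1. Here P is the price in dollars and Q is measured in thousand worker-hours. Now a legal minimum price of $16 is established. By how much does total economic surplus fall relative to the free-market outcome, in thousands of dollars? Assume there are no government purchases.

Without the control the market clears where 54 - 3P = 2P - 1, i.e. P* = 11 and Q* = 21.
The floor of 16 is above the equilibrium price 11, so it binds.
At P = 16: Qd = 54 - 3·16 = 6 and Qs = 2·16 - 1 = 31.
Quantity traded falls to 6. At Q = 6 the demand price is (54 - 6)/3 = 16 and the supply price is (1 + 6)/2 = 3.5.
Deadweight loss = ½ · (16 - 3.5) · (21 - 6) = ½ · 12.5 · 15 = 93.75.

93.75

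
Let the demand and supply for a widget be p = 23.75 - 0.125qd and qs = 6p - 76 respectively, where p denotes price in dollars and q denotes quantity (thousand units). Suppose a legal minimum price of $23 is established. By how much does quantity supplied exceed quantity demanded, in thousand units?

Rearranging demand gives qd = 190 - 8p. Without the control the market clears where 190 - 8p = 6p - 76, i.e. p* = 19 and q* = 38.
Because the floor (23) lies above the market-clearing price, it is binding.
At p = 23: qd = 190 - 8·23 = 6 and qs = 6·23 - 76 = 62.
Surplus = qs - qd = 62 - 6 = 56.

56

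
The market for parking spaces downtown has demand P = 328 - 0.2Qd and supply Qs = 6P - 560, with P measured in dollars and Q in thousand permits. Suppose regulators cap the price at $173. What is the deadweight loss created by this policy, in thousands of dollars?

Rearranging demand gives Qd = 1640 - 5P. Equilibrium: 1640 - 5P = 6P - 560, so 2200 = 11P and P* = 200, Q* = 640.
Since 173 < 200, the ceiling is binding.
At P = 173: Qd = 1640 - 5·173 = 775 and Qs = 6·173 - 560 = 478.
Quantity traded falls to 478. At Q = 478 the demand price is (1640 - 478)/5 = 232.4 and the supply price is (560 + 478)/6 = 173.
Deadweight loss = ½ · (232.4 - 173) · (640 - 478) = ½ · 59.4 · 162 = 4811.4.

4811.4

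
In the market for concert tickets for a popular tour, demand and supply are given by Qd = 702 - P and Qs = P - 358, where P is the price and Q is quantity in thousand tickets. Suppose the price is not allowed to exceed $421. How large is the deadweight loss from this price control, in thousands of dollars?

11881

Equilibrium: 702 - P = P - 358, so 1060 = 2P and P* = 530, Q* = 172.
Because the ceiling (421) lies below the market-clearing price, it is binding.
At P = 421: Qd = 702 - 421 = 281 and Qs = 421 - 358 = 63.
Quantity traded falls to 63. At Q = 63 the demand price is 702 - 63 = 639 and the supply price is 358 + 63 = 421.
Deadweight loss = ½ · (639 - 421) · (172 - 63) = ½ · 218 · 109 = 11881.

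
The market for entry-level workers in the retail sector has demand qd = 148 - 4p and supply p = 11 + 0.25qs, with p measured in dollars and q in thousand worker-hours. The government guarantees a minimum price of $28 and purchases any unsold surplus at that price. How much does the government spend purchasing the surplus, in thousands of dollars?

896

Rearranging supply gives qs = 4p - 44. In a free market, 148 - 4p = 4p - 44 gives the equilibrium p* = 24, q* = 52.
Because the floor (28) lies above the market-clearing price, it is binding.
At p = 28: qd = 148 - 4·28 = 36 and qs = 4·28 - 44 = 68.
Surplus = qs - qd = 32.
Government expenditure = surplus × support price = 32 × 28 = 896.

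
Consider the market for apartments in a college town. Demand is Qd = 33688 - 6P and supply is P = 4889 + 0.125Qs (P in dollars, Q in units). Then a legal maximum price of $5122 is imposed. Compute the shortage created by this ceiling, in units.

Rearranging supply gives Qs = 8P - 39112. Without the control the market clears where 33688 - 6P = 8P - 39112, i.e. P* = 5200 and Q* = 2488.
Because the ceiling (5122) lies below the market-clearing price, it is binding.
At P = 5122: Qd = 33688 - 6·5122 = 2956 and Qs = 8·5122 - 39112 = 1864.
Shortage = Qd - Qs = 2956 - 1864 = 1092.

1092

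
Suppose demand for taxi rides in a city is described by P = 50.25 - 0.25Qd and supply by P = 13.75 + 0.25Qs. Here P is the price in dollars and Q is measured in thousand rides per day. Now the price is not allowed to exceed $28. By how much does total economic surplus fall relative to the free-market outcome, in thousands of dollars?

Rearranging demand gives Qd = 201 - 4P; rearranging supply gives Qs = 4P - 55. Setting quantity demanded equal to quantity supplied, 201 - 4P = 4P - 55, gives P* = 32 and Q* = 73.
Since 28 < 32, the ceiling is binding.
At P = 28: Qd = 201 - 4·28 = 89 and Qs = 4·28 - 55 = 57.
Quantity traded falls to 57. At Q = 57 the demand price is (201 - 57)/4 = 36 and the supply price is (55 + 57)/4 = 28.
Deadweight loss = ½ · (36 - 28) · (73 - 57) = ½ · 8 · 16 = 64.

64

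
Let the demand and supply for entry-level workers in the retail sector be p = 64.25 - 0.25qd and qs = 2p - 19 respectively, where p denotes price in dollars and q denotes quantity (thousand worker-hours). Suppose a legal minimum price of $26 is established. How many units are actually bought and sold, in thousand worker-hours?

73

Rearranging demand gives qd = 257 - 4p. Without the control the market clears where 257 - 4p = 2p - 19, i.e. p* = 46 and q* = 73.
The floor of 26 is below the equilibrium price 46, so it is not binding; the market clears at p* = 46, q* = 73.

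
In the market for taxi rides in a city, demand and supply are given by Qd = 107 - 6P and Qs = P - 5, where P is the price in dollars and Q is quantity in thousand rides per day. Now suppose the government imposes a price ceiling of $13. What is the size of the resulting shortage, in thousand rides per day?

21

In a free market, 107 - 6P = P - 5 gives the equilibrium P* = 16, Q* = 11.
Because the ceiling (13) lies below the market-clearing price, it is binding.
At P = 13: Qd = 107 - 6·13 = 29 and Qs = 13 - 5 = 8.
Shortage = Qd - Qs = 29 - 8 = 21.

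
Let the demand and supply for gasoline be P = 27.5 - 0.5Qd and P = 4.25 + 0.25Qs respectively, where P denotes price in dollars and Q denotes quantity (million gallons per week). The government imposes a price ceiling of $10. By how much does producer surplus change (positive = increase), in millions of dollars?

Rearranging demand gives Qd = 55 - 2P; rearranging supply gives Qs = 4P - 17. Without the control the market clears where 55 - 2P = 4P - 17, i.e. P* = 12 and Q* = 31.
Because the ceiling (10) lies below the market-clearing price, it is binding.
At P = 10: Qd = 55 - 2·10 = 35 and Qs = 4·10 - 17 = 23.
Producer surplus without the control is ½ · (12 - 4.25) · 31 = 120.125.
With the ceiling, producers sell 23 units at 10, so PS = ½ · (10 - 4.25) · 23 = 66.125.
Change in producer surplus = 66.125 - 120.125 = -54.

-54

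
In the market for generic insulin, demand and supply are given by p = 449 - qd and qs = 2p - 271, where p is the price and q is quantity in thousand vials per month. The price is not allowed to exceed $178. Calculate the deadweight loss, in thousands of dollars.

11532

Rearranging demand gives qd = 449 - p. Without the control the market clears where 449 - p = 2p - 271, i.e. p* = 240 and q* = 209.
Since 178 < 240, the ceiling is binding.
At p = 178: qd = 449 - 178 = 271 and qs = 2·178 - 271 = 85.
Quantity traded falls to 85. At q = 85 the demand price is 449 - 85 = 364 and the supply price is (271 + 85)/2 = 178.
Deadweight loss = ½ · (364 - 178) · (209 - 85) = ½ · 186 · 124 = 11532.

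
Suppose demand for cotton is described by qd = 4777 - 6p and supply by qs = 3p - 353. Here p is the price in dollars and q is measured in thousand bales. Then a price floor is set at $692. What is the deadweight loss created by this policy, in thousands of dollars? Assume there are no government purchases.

Equilibrium: 4777 - 6p = 3p - 353, so 5130 = 9p and p* = 570, q* = 1357.
Because the floor (692) lies above the market-clearing price, it is binding.
At p = 692: qd = 4777 - 6·692 = 625 and qs = 3·692 - 353 = 1723.
Quantity traded falls to 625. At q = 625 the demand price is (4777 - 625)/6 = 692 and the supply price is (353 + 625)/3 = 326.
Deadweight loss = ½ · (692 - 326) · (1357 - 625) = ½ · 366 · 732 = 133956.

133956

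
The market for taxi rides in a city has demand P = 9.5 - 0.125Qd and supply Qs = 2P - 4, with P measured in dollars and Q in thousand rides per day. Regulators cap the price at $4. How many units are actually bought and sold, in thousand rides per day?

4

Rearranging demand gives Qd = 76 - 8P. In a free market, 76 - 8P = 2P - 4 gives the equilibrium P* = 8, Q* = 12.
The ceiling of 4 is below the equilibrium price 8, so it binds.
At P = 4: Qd = 76 - 8·4 = 44 and Qs = 2·4 - 4 = 4.
The quantity actually transacted is the short side, supply: 4.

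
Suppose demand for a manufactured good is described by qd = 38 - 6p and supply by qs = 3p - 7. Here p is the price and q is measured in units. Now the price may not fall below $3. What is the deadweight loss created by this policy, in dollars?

Setting quantity demanded equal to quantity supplied, 38 - 6p = 3p - 7, gives p* = 5 and q* = 8.
Since 3 is below p* = 5, the floor does not bind and the free-market outcome prevails.
Since the control does not bind, no trades are prevented and deadweight loss is zero.

0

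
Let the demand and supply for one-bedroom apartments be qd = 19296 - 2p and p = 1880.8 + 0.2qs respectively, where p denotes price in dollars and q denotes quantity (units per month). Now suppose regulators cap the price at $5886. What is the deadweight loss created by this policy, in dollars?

0

Rearranging supply gives qs = 5p - 9404. Without the control the market clears where 19296 - 2p = 5p - 9404, i.e. p* = 4100 and q* = 11096.
Since 5886 is above p* = 4100, the ceiling does not bind and the free-market outcome prevails.
Since the control does not bind, no trades are prevented and deadweight loss is zero.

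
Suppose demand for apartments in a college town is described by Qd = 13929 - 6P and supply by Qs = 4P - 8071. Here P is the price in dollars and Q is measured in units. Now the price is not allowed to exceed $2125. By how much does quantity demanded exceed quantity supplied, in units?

750

Equilibrium: 13929 - 6P = 4P - 8071, so 22000 = 10P and P* = 2200, Q* = 729.
Since 2125 < 2200, the ceiling is binding.
At P = 2125: Qd = 13929 - 6·2125 = 1179 and Qs = 4·2125 - 8071 = 429.
Shortage = Qd - Qs = 1179 - 429 = 750.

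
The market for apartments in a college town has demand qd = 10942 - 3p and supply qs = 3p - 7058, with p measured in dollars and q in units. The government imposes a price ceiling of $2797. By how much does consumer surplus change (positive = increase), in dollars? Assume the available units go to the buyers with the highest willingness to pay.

208785.5

In a free market, 10942 - 3p = 3p - 7058 gives the equilibrium p* = 3000, q* = 1942.
The ceiling of 2797 is below the equilibrium price 3000, so it binds.
At p = 2797: qd = 10942 - 3·2797 = 2551 and qs = 3·2797 - 7058 = 1333.
Consumer surplus without the control is ½ · (10942/3 - 3000) · 1942 = 1885682/3.
With the ceiling, 1333 units are sold at 2797 (assume they go to the highest-value buyers). The demand price at q = 1333 is 3203, so CS = ½ · [(10942/3 - 2797) + (3203 - 2797)] · 1333 = 5024077/6.
Change in consumer surplus = 5024077/6 - 1885682/3 = 208785.5.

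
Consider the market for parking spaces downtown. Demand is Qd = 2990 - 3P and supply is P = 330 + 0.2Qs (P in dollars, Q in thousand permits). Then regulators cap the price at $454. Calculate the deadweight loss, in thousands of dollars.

Rearranging supply gives Qs = 5P - 1650. Setting quantity demanded equal to quantity supplied, 2990 - 3P = 5P - 1650, gives P* = 580 and Q* = 1250.
The ceiling of 454 is below the equilibrium price 580, so it binds.
At P = 454: Qd = 2990 - 3·454 = 1628 and Qs = 5·454 - 1650 = 620.
Quantity traded falls to 620. At Q = 620 the demand price is (2990 - 620)/3 = 790 and the supply price is (1650 + 620)/5 = 454.
Deadweight loss = ½ · (790 - 454) · (1250 - 620) = ½ · 336 · 630 = 105840.

105840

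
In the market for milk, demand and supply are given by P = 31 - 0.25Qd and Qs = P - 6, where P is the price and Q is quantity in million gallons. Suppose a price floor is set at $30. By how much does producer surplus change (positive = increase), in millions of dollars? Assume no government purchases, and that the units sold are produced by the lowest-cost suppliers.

Rearranging demand gives Qd = 124 - 4P. Without the control the market clears where 124 - 4P = P - 6, i.e. P* = 26 and Q* = 20.
Since 30 > 26, the floor is binding.
At P = 30: Qd = 124 - 4·30 = 4 and Qs = 30 - 6 = 24.
Producer surplus without the control is ½ · (26 - 6) · 20 = 200.
With the floor, 4 units are sold at 30. The supply price at Q = 4 is 10, so PS = ½ · [(30 - 6) + (30 - 10)] · 4 = 88.
Change in producer surplus = 88 - 200 = -112.

-112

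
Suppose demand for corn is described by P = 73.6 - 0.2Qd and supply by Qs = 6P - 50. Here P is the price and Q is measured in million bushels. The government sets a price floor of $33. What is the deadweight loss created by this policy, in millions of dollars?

0

Rearranging demand gives Qd = 368 - 5P. Without the control the market clears where 368 - 5P = 6P - 50, i.e. P* = 38 and Q* = 178.
Since 33 is below P* = 38, the floor does not bind and the free-market outcome prevails.
Since the control does not bind, no trades are prevented and deadweight loss is zero.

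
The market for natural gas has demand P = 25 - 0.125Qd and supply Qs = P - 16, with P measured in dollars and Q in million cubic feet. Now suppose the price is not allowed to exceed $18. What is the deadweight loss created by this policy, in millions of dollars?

20.25

Rearranging demand gives Qd = 200 - 8P. Without the control the market clears where 200 - 8P = P - 16, i.e. P* = 24 and Q* = 8.
Since 18 < 24, the ceiling is binding.
At P = 18: Qd = 200 - 8·18 = 56 and Qs = 18 - 16 = 2.
Quantity traded falls to 2. At Q = 2 the demand price is (200 - 2)/8 = 24.75 and the supply price is 16 + 2 = 18.
Deadweight loss = ½ · (24.75 - 18) · (8 - 2) = ½ · 6.75 · 6 = 20.25.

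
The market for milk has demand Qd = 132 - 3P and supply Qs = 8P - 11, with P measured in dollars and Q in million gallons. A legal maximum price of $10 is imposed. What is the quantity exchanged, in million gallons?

69

In a free market, 132 - 3P = 8P - 11 gives the equilibrium P* = 13, Q* = 93.
Since 10 < 13, the ceiling is binding.
At P = 10: Qd = 132 - 3·10 = 102 and Qs = 8·10 - 11 = 69.
The quantity actually transacted is the short side, supply: 69.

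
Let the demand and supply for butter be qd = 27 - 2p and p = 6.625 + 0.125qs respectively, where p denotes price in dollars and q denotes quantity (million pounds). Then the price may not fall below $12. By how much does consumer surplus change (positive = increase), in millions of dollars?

-28

Rearranging supply gives qs = 8p - 53. In a free market, 27 - 2p = 8p - 53 gives the equilibrium p* = 8, q* = 11.
Because the floor (12) lies above the market-clearing price, it is binding.
At p = 12: qd = 27 - 2·12 = 3 and qs = 8·12 - 53 = 43.
Consumer surplus without the control is ½ · (13.5 - 8) · 11 = 30.25.
With the floor, consumers buy 3 units at 12, so CS = ½ · (13.5 - 12) · 3 = 2.25.
Change in consumer surplus = 2.25 - 30.25 = -28.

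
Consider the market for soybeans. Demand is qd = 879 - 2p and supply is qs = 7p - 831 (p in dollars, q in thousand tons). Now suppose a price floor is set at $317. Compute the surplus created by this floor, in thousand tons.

1143

Equilibrium: 879 - 2p = 7p - 831, so 1710 = 9p and p* = 190, q* = 499.
Since 317 > 190, the floor is binding.
At p = 317: qd = 879 - 2·317 = 245 and qs = 7·317 - 831 = 1388.
Surplus = qs - qd = 1388 - 245 = 1143.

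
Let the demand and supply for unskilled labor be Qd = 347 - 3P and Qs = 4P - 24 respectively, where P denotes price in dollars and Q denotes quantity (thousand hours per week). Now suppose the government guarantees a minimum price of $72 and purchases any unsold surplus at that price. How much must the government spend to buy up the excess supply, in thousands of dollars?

9576

Setting quantity demanded equal to quantity supplied, 347 - 3P = 4P - 24, gives P* = 53 and Q* = 188.
Because the floor (72) lies above the market-clearing price, it is binding.
At P = 72: Qd = 347 - 3·72 = 131 and Qs = 4·72 - 24 = 264.
Surplus = Qs - Qd = 133.
Government expenditure = surplus × support price = 133 × 72 = 9576.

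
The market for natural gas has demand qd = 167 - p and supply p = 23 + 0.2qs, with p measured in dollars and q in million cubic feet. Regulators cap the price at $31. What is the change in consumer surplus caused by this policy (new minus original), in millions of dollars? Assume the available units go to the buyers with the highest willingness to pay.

Rearranging supply gives qs = 5p - 115. Setting quantity demanded equal to quantity supplied, 167 - p = 5p - 115, gives p* = 47 and q* = 120.
Since 31 < 47, the ceiling is binding.
At p = 31: qd = 167 - 31 = 136 and qs = 5·31 - 115 = 40.
Consumer surplus without the control is ½ · (167 - 47) · 120 = 7200.
With the ceiling, 40 units are sold at 31 (assume they go to the highest-value buyers). The demand price at q = 40 is 127, so CS = ½ · [(167 - 31) + (127 - 31)] · 40 = 4640.
Change in consumer surplus = 4640 - 7200 = -2560.

-2560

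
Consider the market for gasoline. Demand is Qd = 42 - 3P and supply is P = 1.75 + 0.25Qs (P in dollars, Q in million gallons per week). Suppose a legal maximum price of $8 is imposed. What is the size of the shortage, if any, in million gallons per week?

0

Rearranging supply gives Qs = 4P - 7. Equilibrium: 42 - 3P = 4P - 7, so 49 = 7P and P* = 7, Q* = 21.
Since 8 is above P* = 7, the ceiling does not bind and the free-market outcome prevails.
Since the control does not bind, there is no shortage.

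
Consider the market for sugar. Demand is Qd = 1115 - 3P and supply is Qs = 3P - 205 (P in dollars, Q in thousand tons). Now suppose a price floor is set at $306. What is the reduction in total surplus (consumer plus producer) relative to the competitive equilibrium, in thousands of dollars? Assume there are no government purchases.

Equilibrium: 1115 - 3P = 3P - 205, so 1320 = 6P and P* = 220, Q* = 455.
Since 306 > 220, the floor is binding.
At P = 306: Qd = 1115 - 3·306 = 197 and Qs = 3·306 - 205 = 713.
Quantity traded falls to 197. At Q = 197 the demand price is (1115 - 197)/3 = 306 and the supply price is (205 + 197)/3 = 134.
Deadweight loss = ½ · (306 - 134) · (455 - 197) = ½ · 172 · 258 = 22188.

22188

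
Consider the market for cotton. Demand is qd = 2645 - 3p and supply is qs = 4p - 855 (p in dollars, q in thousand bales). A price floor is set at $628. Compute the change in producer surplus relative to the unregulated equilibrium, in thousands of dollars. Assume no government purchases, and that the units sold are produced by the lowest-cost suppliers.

78976

Equilibrium: 2645 - 3p = 4p - 855, so 3500 = 7p and p* = 500, q* = 1145.
Because the floor (628) lies above the market-clearing price, it is binding.
At p = 628: qd = 2645 - 3·628 = 761 and qs = 4·628 - 855 = 1657.
Producer surplus without the control is ½ · (500 - 213.75) · 1145 = 163878.125.
With the floor, 761 units are sold at 628. The supply price at q = 761 is 404, so PS = ½ · [(628 - 213.75) + (628 - 404)] · 761 = 242854.125.
Change in producer surplus = 242854.125 - 163878.125 = 78976.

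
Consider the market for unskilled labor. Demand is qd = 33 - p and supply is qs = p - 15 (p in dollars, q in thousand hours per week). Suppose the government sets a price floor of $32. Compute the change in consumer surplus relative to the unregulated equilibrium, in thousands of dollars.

Equilibrium: 33 - p = p - 15, so 48 = 2p and p* = 24, q* = 9.
Since 32 > 24, the floor is binding.
At p = 32: qd = 33 - 32 = 1 and qs = 32 - 15 = 17.
Consumer surplus without the control is ½ · (33 - 24) · 9 = 40.5.
With the floor, consumers buy 1 units at 32, so CS = ½ · (33 - 32) · 1 = 0.5.
Change in consumer surplus = 0.5 - 40.5 = -40.

-40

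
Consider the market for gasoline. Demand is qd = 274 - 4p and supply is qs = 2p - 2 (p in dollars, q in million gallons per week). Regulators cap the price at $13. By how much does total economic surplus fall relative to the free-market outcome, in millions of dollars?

Setting quantity demanded equal to quantity supplied, 274 - 4p = 2p - 2, gives p* = 46 and q* = 90.
Since 13 < 46, the ceiling is binding.
At p = 13: qd = 274 - 4·13 = 222 and qs = 2·13 - 2 = 24.
Quantity traded falls to 24. At q = 24 the demand price is (274 - 24)/4 = 62.5 and the supply price is (2 + 24)/2 = 13.
Deadweight loss = ½ · (62.5 - 13) · (90 - 24) = ½ · 49.5 · 66 = 1633.5.

1633.5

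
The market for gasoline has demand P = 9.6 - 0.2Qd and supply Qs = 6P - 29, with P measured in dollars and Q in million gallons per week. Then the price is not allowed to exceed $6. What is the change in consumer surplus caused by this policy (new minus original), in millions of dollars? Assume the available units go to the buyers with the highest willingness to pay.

Rearranging demand gives Qd = 48 - 5P. In a free market, 48 - 5P = 6P - 29 gives the equilibrium P* = 7, Q* = 13.
Because the ceiling (6) lies below the market-clearing price, it is binding.
At P = 6: Qd = 48 - 5·6 = 18 and Qs = 6·6 - 29 = 7.
Consumer surplus without the control is ½ · (9.6 - 7) · 13 = 16.9.
With the ceiling, 7 units are sold at 6 (assume they go to the highest-value buyers). The demand price at Q = 7 is 8.2, so CS = ½ · [(9.6 - 6) + (8.2 - 6)] · 7 = 20.3.
Change in consumer surplus = 20.3 - 16.9 = 3.4.

3.4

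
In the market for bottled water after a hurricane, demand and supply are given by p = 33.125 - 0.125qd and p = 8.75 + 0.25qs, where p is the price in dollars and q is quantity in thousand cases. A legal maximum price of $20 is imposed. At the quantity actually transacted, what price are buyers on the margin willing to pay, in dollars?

27.5

Rearranging demand gives qd = 265 - 8p; rearranging supply gives qs = 4p - 35. In a free market, 265 - 8p = 4p - 35 gives the equilibrium p* = 25, q* = 65.
Since 20 < 25, the ceiling is binding.
At p = 20: qd = 265 - 8·20 = 105 and qs = 4·20 - 35 = 45.
Only 45 units reach the market. On the demand curve, the marginal buyer's willingness to pay at q = 45 is (265 - 45)/8 = 27.5.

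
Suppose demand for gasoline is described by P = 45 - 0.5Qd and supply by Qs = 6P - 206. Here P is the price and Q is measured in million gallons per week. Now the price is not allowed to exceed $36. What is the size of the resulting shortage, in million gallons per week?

Rearranging demand gives Qd = 90 - 2P. Setting quantity demanded equal to quantity supplied, 90 - 2P = 6P - 206, gives P* = 37 and Q* = 16.
The ceiling of 36 is below the equilibrium price 37, so it binds.
At P = 36: Qd = 90 - 2·36 = 18 and Qs = 6·36 - 206 = 10.
Shortage = Qd - Qs = 18 - 10 = 8.

8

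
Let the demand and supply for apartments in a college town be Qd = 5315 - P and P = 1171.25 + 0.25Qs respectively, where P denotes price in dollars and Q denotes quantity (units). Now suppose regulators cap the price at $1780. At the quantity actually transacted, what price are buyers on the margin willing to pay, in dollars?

Rearranging supply gives Qs = 4P - 4685. Without the control the market clears where 5315 - P = 4P - 4685, i.e. P* = 2000 and Q* = 3315.
The ceiling of 1780 is below the equilibrium price 2000, so it binds.
At P = 1780: Qd = 5315 - 1780 = 3535 and Qs = 4·1780 - 4685 = 2435.
Only 2435 units reach the market. On the demand curve, the marginal buyer's willingness to pay at Q = 2435 is (5315 - 2435) = 2880.

2880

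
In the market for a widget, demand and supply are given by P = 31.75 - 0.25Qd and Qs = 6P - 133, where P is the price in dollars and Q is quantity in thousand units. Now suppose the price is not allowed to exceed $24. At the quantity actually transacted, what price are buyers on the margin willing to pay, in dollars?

29

Rearranging demand gives Qd = 127 - 4P. Equilibrium: 127 - 4P = 6P - 133, so 260 = 10P and P* = 26, Q* = 23.
Because the ceiling (24) lies below the market-clearing price, it is binding.
At P = 24: Qd = 127 - 4·24 = 31 and Qs = 6·24 - 133 = 11.
Only 11 units reach the market. On the demand curve, the marginal buyer's willingness to pay at Q = 11 is (127 - 11)/4 = 29.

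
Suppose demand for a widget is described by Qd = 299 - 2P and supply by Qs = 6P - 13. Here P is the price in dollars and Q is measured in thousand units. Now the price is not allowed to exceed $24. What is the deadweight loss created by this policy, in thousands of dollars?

2700

Without the control the market clears where 299 - 2P = 6P - 13, i.e. P* = 39 and Q* = 221.
Since 24 < 39, the ceiling is binding.
At P = 24: Qd = 299 - 2·24 = 251 and Qs = 6·24 - 13 = 131.
Quantity traded falls to 131. At Q = 131 the demand price is (299 - 131)/2 = 84 and the supply price is (13 + 131)/6 = 24.
Deadweight loss = ½ · (84 - 24) · (221 - 131) = ½ · 60 · 90 = 2700.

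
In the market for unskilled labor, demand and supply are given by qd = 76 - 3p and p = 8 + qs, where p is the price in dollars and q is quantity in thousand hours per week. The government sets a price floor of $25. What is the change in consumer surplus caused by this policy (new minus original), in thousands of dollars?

Rearranging supply gives qs = p - 8. Setting quantity demanded equal to quantity supplied, 76 - 3p = p - 8, gives p* = 21 and q* = 13.
Because the floor (25) lies above the market-clearing price, it is binding.
At p = 25: qd = 76 - 3·25 = 1 and qs = 25 - 8 = 17.
Consumer surplus without the control is ½ · (76/3 - 21) · 13 = 169/6.
With the floor, consumers buy 1 units at 25, so CS = ½ · (76/3 - 25) · 1 = 1/6.
Change in consumer surplus = 1/6 - 169/6 = -28.

-28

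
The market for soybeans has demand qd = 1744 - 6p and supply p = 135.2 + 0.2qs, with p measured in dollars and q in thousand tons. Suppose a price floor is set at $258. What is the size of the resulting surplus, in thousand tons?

Rearranging supply gives qs = 5p - 676. Setting quantity demanded equal to quantity supplied, 1744 - 6p = 5p - 676, gives p* = 220 and q* = 424.
Since 258 > 220, the floor is binding.
At p = 258: qd = 1744 - 6·258 = 196 and qs = 5·258 - 676 = 614.
Surplus = qs - qd = 614 - 196 = 418.

418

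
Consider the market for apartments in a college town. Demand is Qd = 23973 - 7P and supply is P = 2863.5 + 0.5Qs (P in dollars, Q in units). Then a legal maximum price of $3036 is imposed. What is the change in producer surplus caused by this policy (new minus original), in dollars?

-160776

Rearranging supply gives Qs = 2P - 5727. In a free market, 23973 - 7P = 2P - 5727 gives the equilibrium P* = 3300, Q* = 873.
Since 3036 < 3300, the ceiling is binding.
At P = 3036: Qd = 23973 - 7·3036 = 2721 and Qs = 2·3036 - 5727 = 345.
Producer surplus without the control is ½ · (3300 - 2863.5) · 873 = 190532.25.
With the ceiling, producers sell 345 units at 3036, so PS = ½ · (3036 - 2863.5) · 345 = 29756.25.
Change in producer surplus = 29756.25 - 190532.25 = -160776.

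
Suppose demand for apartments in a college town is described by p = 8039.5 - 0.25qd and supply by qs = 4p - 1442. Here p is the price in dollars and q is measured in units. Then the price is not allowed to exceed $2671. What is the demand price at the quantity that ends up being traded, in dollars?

5729

Rearranging demand gives qd = 32158 - 4p. Setting quantity demanded equal to quantity supplied, 32158 - 4p = 4p - 1442, gives p* = 4200 and q* = 15358.
The ceiling of 2671 is below the equilibrium price 4200, so it binds.
At p = 2671: qd = 32158 - 4·2671 = 21474 and qs = 4·2671 - 1442 = 9242.
Only 9242 units reach the market. On the demand curve, the marginal buyer's willingness to pay at q = 9242 is (32158 - 9242)/4 = 5729.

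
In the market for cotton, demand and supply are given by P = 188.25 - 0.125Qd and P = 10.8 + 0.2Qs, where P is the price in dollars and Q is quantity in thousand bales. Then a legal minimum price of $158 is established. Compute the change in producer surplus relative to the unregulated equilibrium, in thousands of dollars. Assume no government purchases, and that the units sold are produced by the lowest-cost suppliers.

-45.6

Rearranging demand gives Qd = 1506 - 8P; rearranging supply gives Qs = 5P - 54. Equilibrium: 1506 - 8P = 5P - 54, so 1560 = 13P and P* = 120, Q* = 546.
Since 158 > 120, the floor is binding.
At P = 158: Qd = 1506 - 8·158 = 242 and Qs = 5·158 - 54 = 736.
Producer surplus without the control is ½ · (120 - 10.8) · 546 = 29811.6.
With the floor, 242 units are sold at 158. The supply price at Q = 242 is 59.2, so PS = ½ · [(158 - 10.8) + (158 - 59.2)] · 242 = 29766.
Change in producer surplus = 29766 - 29811.6 = -45.6.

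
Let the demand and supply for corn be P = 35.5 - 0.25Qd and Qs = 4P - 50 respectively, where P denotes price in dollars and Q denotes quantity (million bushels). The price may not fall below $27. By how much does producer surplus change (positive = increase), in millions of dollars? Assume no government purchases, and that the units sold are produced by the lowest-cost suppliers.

Rearranging demand gives Qd = 142 - 4P. Equilibrium: 142 - 4P = 4P - 50, so 192 = 8P and P* = 24, Q* = 46.
The floor of 27 is above the equilibrium price 24, so it binds.
At P = 27: Qd = 142 - 4·27 = 34 and Qs = 4·27 - 50 = 58.
Producer surplus without the control is ½ · (24 - 12.5) · 46 = 264.5.
With the floor, 34 units are sold at 27. The supply price at Q = 34 is 21, so PS = ½ · [(27 - 12.5) + (27 - 21)] · 34 = 348.5.
Change in producer surplus = 348.5 - 264.5 = 84.

84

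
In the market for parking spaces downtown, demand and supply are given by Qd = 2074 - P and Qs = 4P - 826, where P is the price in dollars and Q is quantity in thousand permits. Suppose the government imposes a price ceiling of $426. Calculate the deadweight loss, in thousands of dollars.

237160

Equilibrium: 2074 - P = 4P - 826, so 2900 = 5P and P* = 580, Q* = 1494.
Because the ceiling (426) lies below the market-clearing price, it is binding.
At P = 426: Qd = 2074 - 426 = 1648 and Qs = 4·426 - 826 = 878.
Quantity traded falls to 878. At Q = 878 the demand price is 2074 - 878 = 1196 and the supply price is (826 + 878)/4 = 426.
Deadweight loss = ½ · (1196 - 426) · (1494 - 878) = ½ · 770 · 616 = 237160.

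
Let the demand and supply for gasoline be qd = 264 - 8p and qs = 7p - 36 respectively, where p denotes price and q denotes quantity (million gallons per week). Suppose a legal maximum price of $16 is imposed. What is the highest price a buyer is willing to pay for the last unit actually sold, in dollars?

23.5

In a free market, 264 - 8p = 7p - 36 gives the equilibrium p* = 20, q* = 104.
The ceiling of 16 is below the equilibrium price 20, so it binds.
At p = 16: qd = 264 - 8·16 = 136 and qs = 7·16 - 36 = 76.
Only 76 units reach the market. On the demand curve, the marginal buyer's willingness to pay at q = 76 is (264 - 76)/8 = 23.5.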